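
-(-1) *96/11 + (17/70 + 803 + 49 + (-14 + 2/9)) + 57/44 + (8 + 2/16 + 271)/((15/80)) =32392961/13860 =2337.15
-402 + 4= -398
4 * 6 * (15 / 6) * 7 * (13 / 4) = 1365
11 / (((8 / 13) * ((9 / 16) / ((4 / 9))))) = 1144 / 81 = 14.12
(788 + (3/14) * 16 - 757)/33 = 241/231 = 1.04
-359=-359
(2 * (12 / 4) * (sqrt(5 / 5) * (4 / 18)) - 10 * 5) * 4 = -584 / 3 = -194.67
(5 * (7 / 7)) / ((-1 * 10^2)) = -1 / 20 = -0.05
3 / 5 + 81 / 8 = 429 / 40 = 10.72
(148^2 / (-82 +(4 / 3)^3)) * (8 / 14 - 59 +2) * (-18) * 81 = -34059778128 / 1505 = -22631081.81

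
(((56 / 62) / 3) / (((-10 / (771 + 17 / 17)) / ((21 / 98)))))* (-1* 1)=772 / 155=4.98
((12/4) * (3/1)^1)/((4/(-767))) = -6903/4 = -1725.75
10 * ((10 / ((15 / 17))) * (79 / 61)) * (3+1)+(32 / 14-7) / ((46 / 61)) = 34227301 / 58926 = 580.85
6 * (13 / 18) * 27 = 117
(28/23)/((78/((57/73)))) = 266/21827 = 0.01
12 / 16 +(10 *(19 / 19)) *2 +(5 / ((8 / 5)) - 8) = 127 / 8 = 15.88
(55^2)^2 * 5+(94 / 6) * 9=45753266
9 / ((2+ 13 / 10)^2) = 100 / 121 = 0.83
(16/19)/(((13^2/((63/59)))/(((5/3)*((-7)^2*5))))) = 411600/189449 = 2.17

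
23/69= 1/3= 0.33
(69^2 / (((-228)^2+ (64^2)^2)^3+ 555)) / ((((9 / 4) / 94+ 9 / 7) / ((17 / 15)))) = 23669576 / 27382963530120490563188475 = 0.00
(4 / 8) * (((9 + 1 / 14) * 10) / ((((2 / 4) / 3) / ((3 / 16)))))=51.03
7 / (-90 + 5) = -7 / 85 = -0.08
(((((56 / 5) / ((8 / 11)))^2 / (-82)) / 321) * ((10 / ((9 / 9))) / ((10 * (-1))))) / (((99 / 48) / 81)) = 38808 / 109675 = 0.35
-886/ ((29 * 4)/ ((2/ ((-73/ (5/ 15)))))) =443/ 6351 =0.07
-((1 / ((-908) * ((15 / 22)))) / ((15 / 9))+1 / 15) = -2237 / 34050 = -0.07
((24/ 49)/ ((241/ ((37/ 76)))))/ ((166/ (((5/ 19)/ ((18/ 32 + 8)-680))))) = -2960/ 1267076212927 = -0.00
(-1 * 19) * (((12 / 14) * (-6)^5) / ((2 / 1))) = 443232 / 7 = 63318.86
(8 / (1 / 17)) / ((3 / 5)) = 680 / 3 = 226.67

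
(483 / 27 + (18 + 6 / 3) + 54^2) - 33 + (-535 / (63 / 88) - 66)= 132778 / 63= 2107.59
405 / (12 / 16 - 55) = -1620 / 217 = -7.47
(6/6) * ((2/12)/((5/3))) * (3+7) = 1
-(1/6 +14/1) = -14.17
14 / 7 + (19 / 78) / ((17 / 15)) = 979 / 442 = 2.21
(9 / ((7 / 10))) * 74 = 6660 / 7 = 951.43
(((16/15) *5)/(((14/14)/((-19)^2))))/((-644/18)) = -8664/161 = -53.81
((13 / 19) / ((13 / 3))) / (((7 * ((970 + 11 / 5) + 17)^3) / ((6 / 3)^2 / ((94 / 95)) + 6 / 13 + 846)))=97435875 / 4916150748811484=0.00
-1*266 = -266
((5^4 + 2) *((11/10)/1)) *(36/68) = 62073/170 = 365.14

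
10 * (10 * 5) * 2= 1000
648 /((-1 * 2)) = -324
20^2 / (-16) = -25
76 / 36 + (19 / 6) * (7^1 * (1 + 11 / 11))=46.44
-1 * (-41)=41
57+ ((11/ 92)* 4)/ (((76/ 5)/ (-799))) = 55691/ 1748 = 31.86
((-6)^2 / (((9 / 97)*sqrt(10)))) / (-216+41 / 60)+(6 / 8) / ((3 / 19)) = 19 / 4- 2328*sqrt(10) / 12919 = 4.18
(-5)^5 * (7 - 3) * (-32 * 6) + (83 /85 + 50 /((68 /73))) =2400054.65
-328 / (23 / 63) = -898.43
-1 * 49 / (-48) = 49 / 48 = 1.02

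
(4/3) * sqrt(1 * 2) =4 * sqrt(2)/3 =1.89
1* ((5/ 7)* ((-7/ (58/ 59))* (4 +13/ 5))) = -1947/ 58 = -33.57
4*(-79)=-316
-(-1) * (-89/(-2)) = 89/2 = 44.50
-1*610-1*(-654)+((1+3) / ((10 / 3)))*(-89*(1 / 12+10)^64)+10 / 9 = -1768698090280441999114992768674768595806029179937854672681962124170736660546927666218585443134564932668310409008280884933431759310169689 / 973685048022722051535956782394543049523684750469301190798179859169280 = -1816499178941040297412548000000000000000000000000000000000000000000.00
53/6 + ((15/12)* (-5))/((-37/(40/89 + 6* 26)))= 696679/19758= 35.26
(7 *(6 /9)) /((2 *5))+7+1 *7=217 /15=14.47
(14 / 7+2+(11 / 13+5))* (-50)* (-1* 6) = 38400 / 13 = 2953.85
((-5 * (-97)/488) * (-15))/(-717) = 2425/116632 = 0.02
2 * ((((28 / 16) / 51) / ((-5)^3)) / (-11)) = 7 / 140250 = 0.00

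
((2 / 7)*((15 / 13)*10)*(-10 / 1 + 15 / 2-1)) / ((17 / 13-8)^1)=50 / 29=1.72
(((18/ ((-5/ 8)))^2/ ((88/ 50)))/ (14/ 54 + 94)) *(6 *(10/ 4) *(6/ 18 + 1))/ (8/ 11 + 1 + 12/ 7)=3919104/ 134885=29.06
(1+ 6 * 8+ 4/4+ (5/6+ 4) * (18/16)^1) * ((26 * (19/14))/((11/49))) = 1533623/176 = 8713.77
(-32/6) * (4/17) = -64/51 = -1.25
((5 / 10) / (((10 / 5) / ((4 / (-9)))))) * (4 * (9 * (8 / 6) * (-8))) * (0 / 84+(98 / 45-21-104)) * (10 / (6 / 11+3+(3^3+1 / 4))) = -62256128 / 36585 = -1701.68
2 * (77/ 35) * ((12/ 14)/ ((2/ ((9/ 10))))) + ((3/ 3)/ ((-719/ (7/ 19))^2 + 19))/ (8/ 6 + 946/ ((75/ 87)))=4567319060436813/ 2691181264188200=1.70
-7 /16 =-0.44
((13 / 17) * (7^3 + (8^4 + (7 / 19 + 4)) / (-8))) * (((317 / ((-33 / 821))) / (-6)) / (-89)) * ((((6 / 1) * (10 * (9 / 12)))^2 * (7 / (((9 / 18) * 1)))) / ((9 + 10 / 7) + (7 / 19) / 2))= 320430897347925 / 62644252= 5115088.57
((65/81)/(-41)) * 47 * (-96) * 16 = 1564160/1107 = 1412.97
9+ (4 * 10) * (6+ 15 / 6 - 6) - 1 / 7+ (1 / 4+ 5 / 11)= 33745 / 308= 109.56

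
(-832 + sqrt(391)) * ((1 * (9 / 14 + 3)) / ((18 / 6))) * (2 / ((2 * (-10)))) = 3536 / 35-17 * sqrt(391) / 140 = 98.63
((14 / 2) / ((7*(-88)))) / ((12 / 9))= -3 / 352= -0.01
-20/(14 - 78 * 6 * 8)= 0.01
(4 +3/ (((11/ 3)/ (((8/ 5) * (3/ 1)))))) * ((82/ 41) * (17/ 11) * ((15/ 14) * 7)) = 22236/ 121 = 183.77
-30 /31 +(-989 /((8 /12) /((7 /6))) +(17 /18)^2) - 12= -8752471 /5022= -1742.83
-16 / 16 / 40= -1 / 40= -0.02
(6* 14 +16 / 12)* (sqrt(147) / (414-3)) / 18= 896* sqrt(3) / 11097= 0.14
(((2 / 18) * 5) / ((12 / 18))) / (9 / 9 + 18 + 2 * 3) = 1 / 30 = 0.03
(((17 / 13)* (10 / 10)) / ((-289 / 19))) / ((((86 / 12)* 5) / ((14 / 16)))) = -399 / 190060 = -0.00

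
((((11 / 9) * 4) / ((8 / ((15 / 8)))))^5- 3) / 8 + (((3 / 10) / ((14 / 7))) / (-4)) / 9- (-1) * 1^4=8844053747 / 10192158720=0.87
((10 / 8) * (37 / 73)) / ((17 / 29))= 5365 / 4964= 1.08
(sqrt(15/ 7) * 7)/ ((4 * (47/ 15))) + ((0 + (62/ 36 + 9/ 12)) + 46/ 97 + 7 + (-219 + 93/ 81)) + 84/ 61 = -131979053/ 639036 + 15 * sqrt(105)/ 188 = -205.71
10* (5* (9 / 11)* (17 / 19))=7650 / 209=36.60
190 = 190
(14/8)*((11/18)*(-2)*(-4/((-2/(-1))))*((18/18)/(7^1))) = 11/18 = 0.61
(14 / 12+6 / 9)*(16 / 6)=44 / 9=4.89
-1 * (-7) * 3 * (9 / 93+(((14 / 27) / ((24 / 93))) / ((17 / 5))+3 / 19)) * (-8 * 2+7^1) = -6401255 / 40052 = -159.82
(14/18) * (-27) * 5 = -105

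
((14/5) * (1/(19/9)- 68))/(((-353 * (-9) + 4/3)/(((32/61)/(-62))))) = 0.00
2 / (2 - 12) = -1 / 5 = -0.20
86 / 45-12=-454 / 45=-10.09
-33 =-33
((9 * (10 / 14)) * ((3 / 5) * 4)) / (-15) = -36 / 35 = -1.03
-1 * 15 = -15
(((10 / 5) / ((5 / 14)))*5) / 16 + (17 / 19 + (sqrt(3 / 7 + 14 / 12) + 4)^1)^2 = 39.67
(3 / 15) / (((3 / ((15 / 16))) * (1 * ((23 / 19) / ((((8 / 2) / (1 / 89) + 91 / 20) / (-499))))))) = -137009 / 3672640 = -0.04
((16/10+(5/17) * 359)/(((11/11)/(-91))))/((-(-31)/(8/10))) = -3316404/13175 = -251.72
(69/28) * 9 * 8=1242/7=177.43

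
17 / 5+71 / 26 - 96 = -11683 / 130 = -89.87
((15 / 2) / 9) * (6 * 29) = 145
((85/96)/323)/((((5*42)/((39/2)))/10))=65/25536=0.00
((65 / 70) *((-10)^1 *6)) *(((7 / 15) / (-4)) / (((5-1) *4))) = 13 / 32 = 0.41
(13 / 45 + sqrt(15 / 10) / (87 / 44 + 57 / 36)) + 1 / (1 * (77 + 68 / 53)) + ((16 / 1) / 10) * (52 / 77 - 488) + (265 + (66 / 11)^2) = -478.07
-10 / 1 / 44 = -5 / 22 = -0.23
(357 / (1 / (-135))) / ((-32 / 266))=6409935 / 16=400620.94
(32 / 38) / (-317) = -16 / 6023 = -0.00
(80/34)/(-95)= -8/323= -0.02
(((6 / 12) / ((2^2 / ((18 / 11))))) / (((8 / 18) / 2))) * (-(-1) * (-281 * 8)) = -22761 / 11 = -2069.18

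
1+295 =296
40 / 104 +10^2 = 1305 / 13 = 100.38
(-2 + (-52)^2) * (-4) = -10808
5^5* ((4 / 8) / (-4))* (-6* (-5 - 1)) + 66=-27993 / 2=-13996.50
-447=-447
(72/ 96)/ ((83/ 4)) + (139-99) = 3323/ 83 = 40.04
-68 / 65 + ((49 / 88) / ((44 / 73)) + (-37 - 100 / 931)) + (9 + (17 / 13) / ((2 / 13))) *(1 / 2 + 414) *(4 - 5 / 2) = 2540760181319 / 234314080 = 10843.40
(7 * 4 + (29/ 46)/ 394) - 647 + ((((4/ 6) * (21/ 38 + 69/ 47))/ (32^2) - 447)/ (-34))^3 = 1653.39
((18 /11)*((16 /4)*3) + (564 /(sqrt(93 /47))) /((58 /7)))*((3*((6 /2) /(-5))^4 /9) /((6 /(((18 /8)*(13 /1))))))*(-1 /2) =-346437*sqrt(4371) /4495000 - 28431 /13750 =-7.16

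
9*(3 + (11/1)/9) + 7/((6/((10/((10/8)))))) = 142/3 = 47.33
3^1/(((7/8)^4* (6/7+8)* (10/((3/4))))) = 2304/53165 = 0.04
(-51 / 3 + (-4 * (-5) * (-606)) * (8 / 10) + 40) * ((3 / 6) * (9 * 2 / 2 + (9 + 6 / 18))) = -532015 / 6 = -88669.17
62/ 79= 0.78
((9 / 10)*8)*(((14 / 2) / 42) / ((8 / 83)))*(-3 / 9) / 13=-0.32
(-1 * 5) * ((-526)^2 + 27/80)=-22134107/16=-1383381.69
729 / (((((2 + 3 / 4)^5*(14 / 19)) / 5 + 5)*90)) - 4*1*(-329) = 1804046996 / 1370557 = 1316.29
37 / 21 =1.76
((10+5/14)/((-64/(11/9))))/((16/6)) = -1595/21504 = -0.07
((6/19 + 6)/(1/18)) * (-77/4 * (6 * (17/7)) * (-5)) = 3029400/19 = 159442.11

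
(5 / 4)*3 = 3.75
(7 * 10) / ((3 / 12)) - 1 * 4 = 276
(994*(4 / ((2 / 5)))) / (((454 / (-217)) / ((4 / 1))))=-4313960 / 227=-19004.23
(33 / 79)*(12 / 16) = 99 / 316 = 0.31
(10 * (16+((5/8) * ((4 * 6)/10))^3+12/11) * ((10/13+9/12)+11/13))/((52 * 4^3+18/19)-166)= 7014895/45833216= 0.15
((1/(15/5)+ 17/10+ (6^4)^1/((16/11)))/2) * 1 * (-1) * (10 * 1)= -26791/6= -4465.17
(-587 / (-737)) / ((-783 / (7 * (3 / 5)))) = -4109 / 961785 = -0.00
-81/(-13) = 81/13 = 6.23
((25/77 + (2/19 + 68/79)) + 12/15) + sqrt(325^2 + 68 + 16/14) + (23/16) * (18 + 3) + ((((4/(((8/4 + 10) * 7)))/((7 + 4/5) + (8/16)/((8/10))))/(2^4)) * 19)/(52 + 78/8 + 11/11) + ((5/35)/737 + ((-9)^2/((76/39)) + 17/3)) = 1785623995718423/22457584588560 + sqrt(5179013)/7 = 404.62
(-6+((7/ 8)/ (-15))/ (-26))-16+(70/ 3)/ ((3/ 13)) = 79.11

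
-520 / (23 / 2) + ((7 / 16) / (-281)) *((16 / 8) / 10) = -23379361 / 517040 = -45.22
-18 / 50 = -9 / 25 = -0.36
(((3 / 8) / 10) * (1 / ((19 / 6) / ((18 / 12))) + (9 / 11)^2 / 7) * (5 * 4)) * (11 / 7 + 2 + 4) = 728379 / 225302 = 3.23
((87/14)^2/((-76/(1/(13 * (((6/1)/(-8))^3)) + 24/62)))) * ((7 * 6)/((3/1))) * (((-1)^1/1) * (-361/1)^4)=418722595801943/16926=24738425842.01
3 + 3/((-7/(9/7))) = 120/49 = 2.45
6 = 6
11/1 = 11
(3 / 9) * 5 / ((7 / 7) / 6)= 10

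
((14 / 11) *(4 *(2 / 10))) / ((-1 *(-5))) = 56 / 275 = 0.20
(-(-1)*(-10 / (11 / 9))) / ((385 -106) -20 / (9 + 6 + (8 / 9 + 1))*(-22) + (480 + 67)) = -1710 / 178079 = -0.01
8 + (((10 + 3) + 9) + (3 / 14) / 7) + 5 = 3433 / 98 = 35.03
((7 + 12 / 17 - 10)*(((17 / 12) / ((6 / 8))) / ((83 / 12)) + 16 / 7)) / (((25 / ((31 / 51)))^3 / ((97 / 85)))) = -33509274292 / 348020261859375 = -0.00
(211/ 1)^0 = 1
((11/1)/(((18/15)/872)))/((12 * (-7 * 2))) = -5995/126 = -47.58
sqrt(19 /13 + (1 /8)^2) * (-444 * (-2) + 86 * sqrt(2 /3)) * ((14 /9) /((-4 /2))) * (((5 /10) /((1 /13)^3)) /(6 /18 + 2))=-6253 * sqrt(15977) /2 -7267 * sqrt(95862) /72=-426439.80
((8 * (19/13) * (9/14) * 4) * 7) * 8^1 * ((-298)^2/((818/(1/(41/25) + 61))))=2454946085376/217997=11261375.55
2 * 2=4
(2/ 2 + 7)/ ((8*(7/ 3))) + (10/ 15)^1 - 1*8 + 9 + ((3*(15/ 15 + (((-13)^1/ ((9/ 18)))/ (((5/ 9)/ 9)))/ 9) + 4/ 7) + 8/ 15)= -671/ 5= -134.20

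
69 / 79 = 0.87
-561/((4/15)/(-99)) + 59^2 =847009/4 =211752.25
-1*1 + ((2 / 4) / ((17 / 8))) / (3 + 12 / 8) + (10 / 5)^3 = 1079 / 153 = 7.05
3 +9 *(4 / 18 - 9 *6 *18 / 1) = -8743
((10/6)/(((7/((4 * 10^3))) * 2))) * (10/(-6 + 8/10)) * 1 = -250000/273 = -915.75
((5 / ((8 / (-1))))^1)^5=-3125 / 32768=-0.10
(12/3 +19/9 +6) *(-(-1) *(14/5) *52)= 79352/45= 1763.38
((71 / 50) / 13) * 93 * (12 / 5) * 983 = 38944494 / 1625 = 23965.84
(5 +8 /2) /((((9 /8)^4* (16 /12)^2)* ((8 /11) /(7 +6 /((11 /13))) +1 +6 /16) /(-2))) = -634880 /143289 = -4.43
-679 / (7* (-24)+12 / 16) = 2716 / 669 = 4.06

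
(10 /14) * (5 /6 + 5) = 25 /6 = 4.17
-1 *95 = -95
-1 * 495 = -495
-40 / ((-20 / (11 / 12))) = 11 / 6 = 1.83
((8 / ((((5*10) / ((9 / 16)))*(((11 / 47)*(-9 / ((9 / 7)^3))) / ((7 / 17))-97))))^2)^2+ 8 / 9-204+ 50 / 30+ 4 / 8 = -3709503874669977492121114553716951 / 18460345519507829173646400000000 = -200.94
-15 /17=-0.88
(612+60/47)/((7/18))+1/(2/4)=519490/329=1579.00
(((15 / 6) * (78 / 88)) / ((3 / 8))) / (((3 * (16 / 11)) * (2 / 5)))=325 / 96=3.39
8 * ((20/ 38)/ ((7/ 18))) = 1440/ 133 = 10.83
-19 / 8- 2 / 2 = -27 / 8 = -3.38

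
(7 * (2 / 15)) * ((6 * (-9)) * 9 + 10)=-6664 / 15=-444.27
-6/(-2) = 3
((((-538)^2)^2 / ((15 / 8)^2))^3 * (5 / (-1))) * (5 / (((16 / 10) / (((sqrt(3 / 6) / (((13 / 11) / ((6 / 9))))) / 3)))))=-211948295410567360176885942411002380288 * sqrt(2) / 10661625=-28113927650942851441157530000000.00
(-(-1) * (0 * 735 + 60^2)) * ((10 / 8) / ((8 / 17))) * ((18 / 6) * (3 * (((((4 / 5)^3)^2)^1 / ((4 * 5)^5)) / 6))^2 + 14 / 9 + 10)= 2107620239257813418 / 19073486328125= 110500.00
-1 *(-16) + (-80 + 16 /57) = -3632 /57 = -63.72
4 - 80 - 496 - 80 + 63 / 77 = -7163 / 11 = -651.18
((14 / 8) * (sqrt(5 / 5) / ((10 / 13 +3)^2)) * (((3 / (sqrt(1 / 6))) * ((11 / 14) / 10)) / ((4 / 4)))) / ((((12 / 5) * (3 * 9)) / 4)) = 1859 * sqrt(6) / 1037232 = 0.00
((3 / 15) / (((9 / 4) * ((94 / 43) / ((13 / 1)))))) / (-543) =-1118 / 1148445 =-0.00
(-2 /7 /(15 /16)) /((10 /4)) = -64 /525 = -0.12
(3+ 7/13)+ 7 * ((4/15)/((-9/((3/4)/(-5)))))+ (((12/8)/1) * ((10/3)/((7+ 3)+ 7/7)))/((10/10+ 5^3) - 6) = 919783/257400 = 3.57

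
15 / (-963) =-5 / 321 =-0.02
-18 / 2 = -9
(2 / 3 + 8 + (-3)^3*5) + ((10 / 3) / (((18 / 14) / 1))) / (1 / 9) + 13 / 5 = -502 / 5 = -100.40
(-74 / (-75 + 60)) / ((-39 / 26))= -3.29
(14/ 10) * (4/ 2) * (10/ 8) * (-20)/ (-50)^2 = -0.03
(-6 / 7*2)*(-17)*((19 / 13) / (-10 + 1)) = -1292 / 273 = -4.73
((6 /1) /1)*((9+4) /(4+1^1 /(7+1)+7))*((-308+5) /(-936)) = 202 /89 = 2.27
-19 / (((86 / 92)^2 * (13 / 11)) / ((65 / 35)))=-34.17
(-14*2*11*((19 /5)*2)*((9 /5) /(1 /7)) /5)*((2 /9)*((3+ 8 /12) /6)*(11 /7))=-1416184 /1125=-1258.83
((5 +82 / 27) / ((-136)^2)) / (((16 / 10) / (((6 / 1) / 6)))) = 1085 / 3995136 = 0.00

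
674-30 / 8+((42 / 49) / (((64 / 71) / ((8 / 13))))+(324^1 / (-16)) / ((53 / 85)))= 12315217 / 19292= 638.36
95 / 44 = 2.16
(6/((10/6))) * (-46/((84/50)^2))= -2875/49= -58.67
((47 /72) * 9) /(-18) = -47 /144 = -0.33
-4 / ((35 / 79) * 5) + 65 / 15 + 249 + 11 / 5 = 133207 / 525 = 253.73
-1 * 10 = -10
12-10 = 2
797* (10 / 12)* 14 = 27895 / 3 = 9298.33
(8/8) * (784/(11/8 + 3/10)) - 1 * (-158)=41946/67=626.06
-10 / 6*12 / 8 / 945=-1 / 378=-0.00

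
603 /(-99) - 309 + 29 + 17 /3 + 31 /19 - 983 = -791144 /627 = -1261.79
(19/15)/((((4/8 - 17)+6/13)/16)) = -7904/6255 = -1.26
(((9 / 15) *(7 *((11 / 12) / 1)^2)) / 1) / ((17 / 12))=2.49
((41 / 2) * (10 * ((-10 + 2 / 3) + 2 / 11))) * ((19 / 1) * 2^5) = -37641280 / 33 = -1140644.85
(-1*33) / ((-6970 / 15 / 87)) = 8613 / 1394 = 6.18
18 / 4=9 / 2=4.50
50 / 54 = 25 / 27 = 0.93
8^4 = 4096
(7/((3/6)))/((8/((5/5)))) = 1.75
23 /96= 0.24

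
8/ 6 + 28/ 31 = 208/ 93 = 2.24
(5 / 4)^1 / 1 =5 / 4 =1.25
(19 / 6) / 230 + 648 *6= 3888.01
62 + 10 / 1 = 72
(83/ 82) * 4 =166/ 41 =4.05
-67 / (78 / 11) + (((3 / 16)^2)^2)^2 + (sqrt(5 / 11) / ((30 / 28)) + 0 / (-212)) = -1582695192697 / 167503724544 + 14 *sqrt(55) / 165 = -8.82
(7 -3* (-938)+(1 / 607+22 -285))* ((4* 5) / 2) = 15527070 / 607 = 25580.02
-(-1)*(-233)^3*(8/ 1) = -101194696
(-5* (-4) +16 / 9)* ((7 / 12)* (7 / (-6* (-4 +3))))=14.82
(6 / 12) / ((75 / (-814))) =-407 / 75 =-5.43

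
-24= -24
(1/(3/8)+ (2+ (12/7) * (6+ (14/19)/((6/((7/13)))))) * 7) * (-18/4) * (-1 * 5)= 497175/247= 2012.85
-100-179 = -279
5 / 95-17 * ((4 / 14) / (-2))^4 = 2078 / 45619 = 0.05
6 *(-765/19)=-4590/19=-241.58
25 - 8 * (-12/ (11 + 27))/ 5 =2423/ 95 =25.51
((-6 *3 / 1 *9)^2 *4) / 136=13122 / 17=771.88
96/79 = 1.22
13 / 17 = 0.76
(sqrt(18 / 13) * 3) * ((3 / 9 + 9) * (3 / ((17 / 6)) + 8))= 12936 * sqrt(26) / 221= 298.47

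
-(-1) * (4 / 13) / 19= 4 / 247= 0.02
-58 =-58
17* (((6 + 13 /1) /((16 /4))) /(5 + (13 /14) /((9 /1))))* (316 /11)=3215142 /7073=454.57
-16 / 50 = -0.32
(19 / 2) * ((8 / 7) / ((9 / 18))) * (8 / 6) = 608 / 21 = 28.95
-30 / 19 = -1.58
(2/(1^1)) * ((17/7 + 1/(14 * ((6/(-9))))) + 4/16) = 36/7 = 5.14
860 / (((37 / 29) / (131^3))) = 56067389540 / 37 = 1515334852.43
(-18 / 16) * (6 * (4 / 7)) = -27 / 7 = -3.86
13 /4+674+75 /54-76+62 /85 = 1846307 /3060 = 603.37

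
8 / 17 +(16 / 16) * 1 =25 / 17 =1.47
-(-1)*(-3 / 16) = -3 / 16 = -0.19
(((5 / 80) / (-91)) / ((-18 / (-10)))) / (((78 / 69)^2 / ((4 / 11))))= -2645 / 24360336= -0.00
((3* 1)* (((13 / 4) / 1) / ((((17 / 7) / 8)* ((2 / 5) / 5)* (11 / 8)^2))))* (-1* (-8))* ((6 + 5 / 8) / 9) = 7716800 / 6171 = 1250.49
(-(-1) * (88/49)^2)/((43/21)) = 23232/14749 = 1.58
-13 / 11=-1.18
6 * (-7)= -42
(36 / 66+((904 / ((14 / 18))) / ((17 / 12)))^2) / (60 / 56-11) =-209704333260 / 3093167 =-67795.99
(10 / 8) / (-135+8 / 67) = -335 / 36148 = -0.01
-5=-5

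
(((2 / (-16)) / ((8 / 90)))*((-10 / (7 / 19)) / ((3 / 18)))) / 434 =12825 / 24304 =0.53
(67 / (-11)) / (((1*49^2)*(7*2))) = -67 / 369754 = -0.00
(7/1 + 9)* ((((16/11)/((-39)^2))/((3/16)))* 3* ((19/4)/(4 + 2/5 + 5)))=97280/786357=0.12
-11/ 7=-1.57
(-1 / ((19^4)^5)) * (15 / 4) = -0.00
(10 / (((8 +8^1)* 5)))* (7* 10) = 35 / 4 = 8.75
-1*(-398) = 398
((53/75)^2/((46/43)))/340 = 120787/87975000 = 0.00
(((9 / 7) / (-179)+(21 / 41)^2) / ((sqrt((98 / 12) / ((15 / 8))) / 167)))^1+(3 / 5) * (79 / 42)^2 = 6241 / 2940+134629722 * sqrt(5) / 14744051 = 22.54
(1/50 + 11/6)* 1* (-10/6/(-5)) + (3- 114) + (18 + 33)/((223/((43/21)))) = -38604521/351225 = -109.91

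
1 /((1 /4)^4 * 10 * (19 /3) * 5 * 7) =384 /3325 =0.12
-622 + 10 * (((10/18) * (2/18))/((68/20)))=-856244/1377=-621.82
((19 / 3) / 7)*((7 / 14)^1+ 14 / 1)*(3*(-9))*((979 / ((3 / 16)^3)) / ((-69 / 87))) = 32037767168 / 483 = 66330780.89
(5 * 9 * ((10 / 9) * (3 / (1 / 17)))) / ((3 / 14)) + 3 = 11903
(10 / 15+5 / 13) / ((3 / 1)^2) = 41 / 351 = 0.12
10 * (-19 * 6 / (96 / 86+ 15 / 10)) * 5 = -6536 / 3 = -2178.67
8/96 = 1/12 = 0.08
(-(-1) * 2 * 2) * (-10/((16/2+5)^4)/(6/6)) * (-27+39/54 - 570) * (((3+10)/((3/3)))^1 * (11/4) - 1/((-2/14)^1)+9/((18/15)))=3595555/85683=41.96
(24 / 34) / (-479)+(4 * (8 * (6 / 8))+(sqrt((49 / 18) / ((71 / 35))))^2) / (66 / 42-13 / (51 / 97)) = -31425809371 / 28674076188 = -1.10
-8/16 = -1/2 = -0.50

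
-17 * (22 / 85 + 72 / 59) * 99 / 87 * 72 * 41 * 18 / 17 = -89437.71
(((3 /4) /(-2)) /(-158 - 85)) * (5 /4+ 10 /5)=13 /2592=0.01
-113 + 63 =-50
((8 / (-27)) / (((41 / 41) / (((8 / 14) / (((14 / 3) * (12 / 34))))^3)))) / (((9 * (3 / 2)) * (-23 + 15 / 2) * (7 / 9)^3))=0.00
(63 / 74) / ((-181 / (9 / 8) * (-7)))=81 / 107152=0.00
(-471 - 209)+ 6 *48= -392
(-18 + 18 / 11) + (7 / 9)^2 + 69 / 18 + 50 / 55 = -19631 / 1782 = -11.02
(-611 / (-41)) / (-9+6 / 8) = -2444 / 1353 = -1.81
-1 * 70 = -70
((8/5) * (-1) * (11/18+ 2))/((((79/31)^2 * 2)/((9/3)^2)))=-2.89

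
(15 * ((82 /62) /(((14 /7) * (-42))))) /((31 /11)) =-2255 /26908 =-0.08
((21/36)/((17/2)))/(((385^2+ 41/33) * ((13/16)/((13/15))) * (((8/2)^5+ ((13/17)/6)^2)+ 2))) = 62832/130537000101545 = 0.00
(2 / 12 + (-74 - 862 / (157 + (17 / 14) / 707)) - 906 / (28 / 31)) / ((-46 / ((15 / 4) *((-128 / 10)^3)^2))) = 388078060.03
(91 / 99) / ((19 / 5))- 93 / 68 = -1.13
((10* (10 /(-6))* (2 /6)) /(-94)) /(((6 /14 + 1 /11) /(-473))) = -182105 /3384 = -53.81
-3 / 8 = -0.38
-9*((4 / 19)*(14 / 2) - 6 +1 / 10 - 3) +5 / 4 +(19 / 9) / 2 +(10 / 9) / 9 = 2132003 / 30780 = 69.27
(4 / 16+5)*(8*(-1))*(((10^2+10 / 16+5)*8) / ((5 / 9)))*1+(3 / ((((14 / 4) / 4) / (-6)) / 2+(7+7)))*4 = -85409082 / 1337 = -63881.14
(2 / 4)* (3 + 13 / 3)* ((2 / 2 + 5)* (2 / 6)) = 22 / 3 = 7.33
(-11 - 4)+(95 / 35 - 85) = -681 / 7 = -97.29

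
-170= -170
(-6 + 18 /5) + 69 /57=-113 /95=-1.19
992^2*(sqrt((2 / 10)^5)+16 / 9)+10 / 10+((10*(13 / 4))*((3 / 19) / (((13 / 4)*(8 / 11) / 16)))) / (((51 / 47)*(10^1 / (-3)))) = 984064*sqrt(5) / 125+5085617741 / 2907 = 1767041.98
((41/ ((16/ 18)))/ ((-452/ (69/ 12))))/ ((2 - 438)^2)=-8487/ 2749548544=-0.00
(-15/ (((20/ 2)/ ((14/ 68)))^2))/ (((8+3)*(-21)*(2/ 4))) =7/ 127160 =0.00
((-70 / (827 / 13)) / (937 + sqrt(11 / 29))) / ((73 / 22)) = -54400346 / 153711146439 + 2002 * sqrt(319) / 153711146439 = -0.00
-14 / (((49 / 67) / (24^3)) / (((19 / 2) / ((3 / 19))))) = -111453696 / 7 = -15921956.57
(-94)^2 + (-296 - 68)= 8472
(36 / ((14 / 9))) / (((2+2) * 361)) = 81 / 5054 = 0.02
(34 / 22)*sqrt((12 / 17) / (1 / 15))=6*sqrt(85) / 11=5.03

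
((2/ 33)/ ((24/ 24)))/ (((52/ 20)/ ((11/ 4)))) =0.06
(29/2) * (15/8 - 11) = -2117/16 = -132.31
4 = 4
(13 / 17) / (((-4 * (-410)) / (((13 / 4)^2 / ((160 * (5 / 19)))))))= 0.00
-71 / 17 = -4.18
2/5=0.40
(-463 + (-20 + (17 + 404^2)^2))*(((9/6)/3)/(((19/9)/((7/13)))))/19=839317871889/4693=178844634.96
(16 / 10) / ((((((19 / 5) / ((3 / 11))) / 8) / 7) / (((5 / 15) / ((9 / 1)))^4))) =448 / 37023723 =0.00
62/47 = 1.32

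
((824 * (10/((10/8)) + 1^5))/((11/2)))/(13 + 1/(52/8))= 21424/209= 102.51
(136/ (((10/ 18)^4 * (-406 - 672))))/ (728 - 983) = 8748/ 1684375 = 0.01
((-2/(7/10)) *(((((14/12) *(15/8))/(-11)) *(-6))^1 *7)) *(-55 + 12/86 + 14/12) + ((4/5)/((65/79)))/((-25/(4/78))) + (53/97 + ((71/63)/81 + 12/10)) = 126923331137236357/98920238917500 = 1283.09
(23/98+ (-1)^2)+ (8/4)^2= 513/98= 5.23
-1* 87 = -87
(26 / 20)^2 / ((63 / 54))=507 / 350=1.45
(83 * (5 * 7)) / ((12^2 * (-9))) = -2905 / 1296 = -2.24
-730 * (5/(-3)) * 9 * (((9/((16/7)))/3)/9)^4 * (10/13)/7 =3129875/5750784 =0.54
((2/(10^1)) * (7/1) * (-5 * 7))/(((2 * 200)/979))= -47971/400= -119.93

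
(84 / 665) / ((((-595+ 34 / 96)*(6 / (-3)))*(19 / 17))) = 288 / 3030595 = 0.00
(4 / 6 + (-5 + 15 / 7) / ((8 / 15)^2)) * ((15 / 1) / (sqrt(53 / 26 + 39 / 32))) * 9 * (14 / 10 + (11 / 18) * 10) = -532519 * sqrt(35230) / 18970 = -5268.95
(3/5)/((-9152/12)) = -9/11440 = -0.00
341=341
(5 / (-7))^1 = -5 / 7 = -0.71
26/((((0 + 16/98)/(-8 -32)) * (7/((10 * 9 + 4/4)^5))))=-5678692520410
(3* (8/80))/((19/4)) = 6/95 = 0.06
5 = 5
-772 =-772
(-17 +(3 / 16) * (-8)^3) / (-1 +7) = -113 / 6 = -18.83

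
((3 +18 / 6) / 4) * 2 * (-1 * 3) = -9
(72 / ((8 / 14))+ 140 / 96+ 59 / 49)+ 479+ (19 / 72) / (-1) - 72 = 535.40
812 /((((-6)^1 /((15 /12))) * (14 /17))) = -2465 /12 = -205.42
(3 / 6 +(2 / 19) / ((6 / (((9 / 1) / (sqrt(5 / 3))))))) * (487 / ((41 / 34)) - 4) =49182 * sqrt(15) / 3895 +8197 / 41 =248.83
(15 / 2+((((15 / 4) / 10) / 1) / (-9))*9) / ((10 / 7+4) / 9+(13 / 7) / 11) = 9.23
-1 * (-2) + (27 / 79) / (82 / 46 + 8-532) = 1897117 / 948869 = 2.00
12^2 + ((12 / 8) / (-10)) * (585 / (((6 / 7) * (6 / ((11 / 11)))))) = 2031 / 16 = 126.94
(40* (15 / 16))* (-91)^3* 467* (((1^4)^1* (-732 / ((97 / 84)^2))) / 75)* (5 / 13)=349548439050720 / 9409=37150434589.30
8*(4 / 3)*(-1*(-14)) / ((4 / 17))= 1904 / 3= 634.67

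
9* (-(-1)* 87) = 783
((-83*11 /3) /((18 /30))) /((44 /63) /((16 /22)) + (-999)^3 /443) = 28312130 /125622324271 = 0.00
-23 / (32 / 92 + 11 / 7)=-3703 / 309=-11.98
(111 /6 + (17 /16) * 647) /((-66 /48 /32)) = -180720 /11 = -16429.09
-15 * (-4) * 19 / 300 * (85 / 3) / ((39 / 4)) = 1292 / 117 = 11.04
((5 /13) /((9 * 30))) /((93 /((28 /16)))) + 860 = 224583847 /261144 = 860.00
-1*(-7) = 7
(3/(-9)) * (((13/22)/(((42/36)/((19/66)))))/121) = -247/614922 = -0.00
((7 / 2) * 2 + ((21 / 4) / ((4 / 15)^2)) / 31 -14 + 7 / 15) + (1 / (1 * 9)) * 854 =8101009 / 89280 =90.74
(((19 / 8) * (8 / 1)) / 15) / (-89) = -19 / 1335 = -0.01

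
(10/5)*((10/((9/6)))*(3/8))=5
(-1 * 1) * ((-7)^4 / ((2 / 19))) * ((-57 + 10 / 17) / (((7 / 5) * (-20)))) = -6249803 / 136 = -45954.43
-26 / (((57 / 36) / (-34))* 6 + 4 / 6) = -5304 / 79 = -67.14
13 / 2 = 6.50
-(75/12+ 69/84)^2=-9801/196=-50.01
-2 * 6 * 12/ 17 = -144/ 17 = -8.47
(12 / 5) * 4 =48 / 5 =9.60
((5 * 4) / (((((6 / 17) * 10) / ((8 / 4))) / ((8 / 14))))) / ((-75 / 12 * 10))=-0.10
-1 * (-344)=344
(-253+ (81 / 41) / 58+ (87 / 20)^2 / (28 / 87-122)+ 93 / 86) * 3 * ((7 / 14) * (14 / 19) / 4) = -1145858661302901 / 16453404828800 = -69.64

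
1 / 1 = 1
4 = 4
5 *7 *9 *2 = 630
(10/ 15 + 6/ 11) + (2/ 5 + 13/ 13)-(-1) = 596/ 165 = 3.61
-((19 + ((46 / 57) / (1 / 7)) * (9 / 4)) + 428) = -17469 / 38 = -459.71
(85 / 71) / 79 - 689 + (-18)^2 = -2047200 / 5609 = -364.98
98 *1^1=98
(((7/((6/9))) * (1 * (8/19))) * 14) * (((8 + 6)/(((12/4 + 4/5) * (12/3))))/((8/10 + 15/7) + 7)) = 60025/10469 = 5.73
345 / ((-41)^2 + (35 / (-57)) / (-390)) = 1533870 / 7473733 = 0.21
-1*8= -8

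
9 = 9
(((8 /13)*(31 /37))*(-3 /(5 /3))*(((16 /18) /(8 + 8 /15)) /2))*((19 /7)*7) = -1767 /1924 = -0.92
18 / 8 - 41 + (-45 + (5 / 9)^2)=-27035 / 324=-83.44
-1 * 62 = -62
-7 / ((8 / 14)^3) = -37.52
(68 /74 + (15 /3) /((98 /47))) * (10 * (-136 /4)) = -2044590 /1813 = -1127.74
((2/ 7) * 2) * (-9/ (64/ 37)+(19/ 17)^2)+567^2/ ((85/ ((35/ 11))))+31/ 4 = 12039.84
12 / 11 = 1.09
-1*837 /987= -279 /329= -0.85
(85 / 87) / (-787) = -0.00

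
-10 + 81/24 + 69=499/8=62.38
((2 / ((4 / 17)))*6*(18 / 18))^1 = 51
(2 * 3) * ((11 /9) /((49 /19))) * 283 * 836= 672746.83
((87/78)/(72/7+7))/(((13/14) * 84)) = 203/245388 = 0.00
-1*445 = -445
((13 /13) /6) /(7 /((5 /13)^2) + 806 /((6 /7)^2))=75 /514969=0.00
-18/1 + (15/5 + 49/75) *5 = 4/15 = 0.27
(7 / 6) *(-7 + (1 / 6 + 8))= 49 / 36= 1.36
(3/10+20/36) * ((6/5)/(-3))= -77/225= -0.34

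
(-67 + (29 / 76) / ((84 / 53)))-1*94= -1026287 / 6384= -160.76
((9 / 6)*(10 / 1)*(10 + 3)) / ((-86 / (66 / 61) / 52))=-334620 / 2623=-127.57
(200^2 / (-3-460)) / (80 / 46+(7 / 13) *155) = -478400 / 471797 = -1.01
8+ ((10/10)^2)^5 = 9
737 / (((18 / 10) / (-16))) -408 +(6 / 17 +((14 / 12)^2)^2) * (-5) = -153566101 / 22032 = -6970.14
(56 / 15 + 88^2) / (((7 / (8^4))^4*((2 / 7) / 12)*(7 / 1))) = 65423791786811195392 / 12005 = 5449711935594435.27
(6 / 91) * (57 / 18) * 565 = 10735 / 91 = 117.97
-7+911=904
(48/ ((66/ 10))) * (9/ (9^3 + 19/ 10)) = 7200/ 80399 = 0.09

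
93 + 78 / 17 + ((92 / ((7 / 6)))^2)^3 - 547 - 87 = 480931680953155057 / 2000033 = 240461872855.68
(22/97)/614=11/29779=0.00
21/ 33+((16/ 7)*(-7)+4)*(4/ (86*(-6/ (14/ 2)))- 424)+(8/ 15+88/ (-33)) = 36093359/ 7095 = 5087.15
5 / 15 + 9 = 28 / 3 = 9.33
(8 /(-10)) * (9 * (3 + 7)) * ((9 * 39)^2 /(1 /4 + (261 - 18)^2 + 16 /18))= -319336992 /2125805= -150.22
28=28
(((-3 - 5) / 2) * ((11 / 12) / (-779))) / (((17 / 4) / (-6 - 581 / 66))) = -1954 / 119187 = -0.02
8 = 8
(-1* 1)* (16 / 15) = -16 / 15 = -1.07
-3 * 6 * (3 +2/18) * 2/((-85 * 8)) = 14/85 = 0.16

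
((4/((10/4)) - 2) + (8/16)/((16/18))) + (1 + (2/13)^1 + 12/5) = 773/208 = 3.72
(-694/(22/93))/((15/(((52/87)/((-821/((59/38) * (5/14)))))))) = 8250619/104497701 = 0.08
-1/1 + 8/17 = -9/17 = -0.53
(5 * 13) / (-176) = -0.37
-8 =-8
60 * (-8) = -480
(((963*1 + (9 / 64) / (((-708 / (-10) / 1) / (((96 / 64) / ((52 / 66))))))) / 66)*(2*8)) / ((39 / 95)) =3991851835 / 7019584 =568.67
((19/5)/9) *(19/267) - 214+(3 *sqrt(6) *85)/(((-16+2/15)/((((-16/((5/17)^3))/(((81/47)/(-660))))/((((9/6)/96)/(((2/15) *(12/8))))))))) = -5201963008 *sqrt(6)/105 - 2570849/12015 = -121354071.40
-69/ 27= -23/ 9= -2.56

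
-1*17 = -17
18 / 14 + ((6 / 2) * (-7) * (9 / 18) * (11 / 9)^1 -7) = -779 / 42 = -18.55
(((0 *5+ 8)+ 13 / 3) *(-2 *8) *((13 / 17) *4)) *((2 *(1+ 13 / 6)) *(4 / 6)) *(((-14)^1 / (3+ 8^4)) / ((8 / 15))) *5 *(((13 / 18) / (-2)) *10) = -1663298000 / 5644323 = -294.69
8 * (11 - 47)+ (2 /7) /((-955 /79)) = -1925438 /6685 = -288.02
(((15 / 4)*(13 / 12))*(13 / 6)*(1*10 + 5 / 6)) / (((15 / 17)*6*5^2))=37349 / 51840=0.72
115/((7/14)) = 230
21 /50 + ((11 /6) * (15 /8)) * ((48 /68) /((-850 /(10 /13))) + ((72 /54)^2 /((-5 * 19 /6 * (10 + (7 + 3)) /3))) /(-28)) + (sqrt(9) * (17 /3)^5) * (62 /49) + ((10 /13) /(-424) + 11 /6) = 66616381584452989 /3003182746200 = 22181.93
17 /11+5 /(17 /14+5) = 2249 /957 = 2.35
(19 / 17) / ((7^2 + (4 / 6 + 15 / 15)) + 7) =57 / 2941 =0.02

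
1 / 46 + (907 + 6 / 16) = 907.40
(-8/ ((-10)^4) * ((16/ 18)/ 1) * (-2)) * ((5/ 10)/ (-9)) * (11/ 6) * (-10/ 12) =11/ 91125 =0.00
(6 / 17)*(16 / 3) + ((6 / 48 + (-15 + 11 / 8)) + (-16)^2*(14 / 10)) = 58953 / 170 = 346.78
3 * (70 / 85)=42 / 17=2.47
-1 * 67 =-67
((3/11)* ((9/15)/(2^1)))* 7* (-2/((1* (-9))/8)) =56/55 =1.02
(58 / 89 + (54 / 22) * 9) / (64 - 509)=-0.05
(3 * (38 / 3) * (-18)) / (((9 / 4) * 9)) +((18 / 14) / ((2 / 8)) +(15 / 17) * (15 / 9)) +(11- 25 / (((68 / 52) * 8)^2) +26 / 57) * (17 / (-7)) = -54.43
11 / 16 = 0.69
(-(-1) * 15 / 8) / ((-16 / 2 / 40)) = -75 / 8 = -9.38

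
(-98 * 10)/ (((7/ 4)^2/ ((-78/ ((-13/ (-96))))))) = 184320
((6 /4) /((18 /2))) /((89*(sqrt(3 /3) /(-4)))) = -2 /267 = -0.01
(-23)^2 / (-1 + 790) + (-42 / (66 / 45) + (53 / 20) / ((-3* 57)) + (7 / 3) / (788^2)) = -42977013921749 / 1535914298160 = -27.98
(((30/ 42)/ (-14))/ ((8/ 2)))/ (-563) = 5/ 220696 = 0.00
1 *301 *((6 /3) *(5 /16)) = 1505 /8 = 188.12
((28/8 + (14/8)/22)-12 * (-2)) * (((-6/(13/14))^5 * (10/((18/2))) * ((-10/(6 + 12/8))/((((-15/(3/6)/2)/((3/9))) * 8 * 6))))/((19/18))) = -15663586176/77600237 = -201.85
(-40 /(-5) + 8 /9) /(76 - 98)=-40 /99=-0.40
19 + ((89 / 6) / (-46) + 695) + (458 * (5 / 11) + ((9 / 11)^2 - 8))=914.53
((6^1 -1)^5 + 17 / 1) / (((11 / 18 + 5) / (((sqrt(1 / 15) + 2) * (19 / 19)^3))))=18852 * sqrt(15) / 505 + 113112 / 101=1264.50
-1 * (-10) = 10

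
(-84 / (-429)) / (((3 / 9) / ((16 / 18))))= 224 / 429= 0.52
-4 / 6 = -2 / 3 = -0.67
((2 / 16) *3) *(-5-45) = -75 / 4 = -18.75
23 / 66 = 0.35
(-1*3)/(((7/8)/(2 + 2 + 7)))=-37.71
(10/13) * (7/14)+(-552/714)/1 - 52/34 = -2967/1547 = -1.92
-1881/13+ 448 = 303.31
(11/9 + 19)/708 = 0.03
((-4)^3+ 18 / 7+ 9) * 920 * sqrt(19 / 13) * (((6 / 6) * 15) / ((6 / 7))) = -844100 * sqrt(247) / 13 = -1020467.14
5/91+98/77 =1329/1001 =1.33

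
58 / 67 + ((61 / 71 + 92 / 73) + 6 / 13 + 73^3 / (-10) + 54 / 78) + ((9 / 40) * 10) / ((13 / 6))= -877970946563 / 22571965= -38896.52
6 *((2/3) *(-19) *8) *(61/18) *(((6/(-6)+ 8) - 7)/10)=0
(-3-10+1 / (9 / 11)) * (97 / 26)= -5141 / 117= -43.94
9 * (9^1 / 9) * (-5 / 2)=-45 / 2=-22.50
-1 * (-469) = 469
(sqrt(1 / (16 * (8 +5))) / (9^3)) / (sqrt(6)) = sqrt(78) / 227448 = 0.00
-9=-9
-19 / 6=-3.17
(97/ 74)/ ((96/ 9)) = 291/ 2368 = 0.12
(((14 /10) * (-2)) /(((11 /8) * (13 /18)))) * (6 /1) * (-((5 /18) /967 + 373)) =4362921696 /691405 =6310.23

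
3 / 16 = 0.19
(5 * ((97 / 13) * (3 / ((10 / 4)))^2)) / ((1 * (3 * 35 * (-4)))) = -291 / 2275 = -0.13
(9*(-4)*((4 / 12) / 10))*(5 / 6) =-1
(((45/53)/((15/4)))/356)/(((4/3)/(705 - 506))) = 1791/18868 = 0.09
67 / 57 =1.18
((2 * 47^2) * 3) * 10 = 132540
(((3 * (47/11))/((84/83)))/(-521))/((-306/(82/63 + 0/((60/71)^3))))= 159941/1546751052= 0.00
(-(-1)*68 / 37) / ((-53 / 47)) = -3196 / 1961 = -1.63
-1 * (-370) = 370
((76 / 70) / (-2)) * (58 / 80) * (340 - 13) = -180177 / 1400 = -128.70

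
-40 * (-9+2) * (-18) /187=-5040 /187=-26.95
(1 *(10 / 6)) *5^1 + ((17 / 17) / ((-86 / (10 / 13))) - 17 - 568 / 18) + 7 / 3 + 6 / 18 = -188987 / 5031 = -37.56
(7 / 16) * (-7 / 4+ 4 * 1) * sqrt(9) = 189 / 64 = 2.95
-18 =-18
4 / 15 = 0.27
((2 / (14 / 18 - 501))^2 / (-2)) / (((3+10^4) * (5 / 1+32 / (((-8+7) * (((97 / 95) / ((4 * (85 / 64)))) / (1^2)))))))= 0.00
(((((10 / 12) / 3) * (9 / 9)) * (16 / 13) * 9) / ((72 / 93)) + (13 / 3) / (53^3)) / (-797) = -23076104 / 4627543791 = -0.00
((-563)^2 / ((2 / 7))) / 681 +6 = 2226955 / 1362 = 1635.06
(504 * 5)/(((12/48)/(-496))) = -4999680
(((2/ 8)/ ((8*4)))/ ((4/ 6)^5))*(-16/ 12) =-81/ 1024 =-0.08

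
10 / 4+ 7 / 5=39 / 10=3.90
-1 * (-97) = 97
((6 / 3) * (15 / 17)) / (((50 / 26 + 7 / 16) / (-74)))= -461760 / 8347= -55.32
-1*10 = -10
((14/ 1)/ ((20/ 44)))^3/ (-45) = -3652264/ 5625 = -649.29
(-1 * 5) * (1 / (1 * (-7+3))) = 5 / 4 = 1.25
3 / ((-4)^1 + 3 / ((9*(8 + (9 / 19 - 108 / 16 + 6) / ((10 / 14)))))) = -26037 / 34336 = -0.76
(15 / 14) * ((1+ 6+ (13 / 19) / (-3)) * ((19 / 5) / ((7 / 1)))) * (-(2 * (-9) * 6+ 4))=409.63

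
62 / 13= 4.77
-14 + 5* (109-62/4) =907/2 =453.50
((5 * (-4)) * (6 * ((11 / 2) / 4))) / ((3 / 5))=-275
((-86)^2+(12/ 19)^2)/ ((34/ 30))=40051500/ 6137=6526.23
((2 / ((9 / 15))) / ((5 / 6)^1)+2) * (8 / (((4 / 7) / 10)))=840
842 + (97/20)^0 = 843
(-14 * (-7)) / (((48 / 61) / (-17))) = -50813 / 24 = -2117.21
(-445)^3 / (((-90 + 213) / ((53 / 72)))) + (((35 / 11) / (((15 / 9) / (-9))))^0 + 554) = -4665504545 / 8856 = -526818.49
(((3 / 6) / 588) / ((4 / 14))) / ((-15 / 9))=-0.00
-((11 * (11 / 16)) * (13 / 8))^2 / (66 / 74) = -8322743 / 49152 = -169.33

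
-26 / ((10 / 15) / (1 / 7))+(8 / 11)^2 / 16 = -4691 / 847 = -5.54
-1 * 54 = -54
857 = 857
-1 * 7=-7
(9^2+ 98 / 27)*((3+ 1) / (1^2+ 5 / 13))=59410 / 243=244.49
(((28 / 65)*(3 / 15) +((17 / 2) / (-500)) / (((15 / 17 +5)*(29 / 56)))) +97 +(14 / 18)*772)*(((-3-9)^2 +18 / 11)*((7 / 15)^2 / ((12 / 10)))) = 129014863747049 / 6998062500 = 18435.80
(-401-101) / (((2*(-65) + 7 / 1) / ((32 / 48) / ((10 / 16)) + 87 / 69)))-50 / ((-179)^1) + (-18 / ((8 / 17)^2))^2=6616.42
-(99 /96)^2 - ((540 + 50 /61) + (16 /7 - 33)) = -223507563 /437248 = -511.17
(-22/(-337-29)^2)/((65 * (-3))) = 11/13060710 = 0.00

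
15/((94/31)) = 465/94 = 4.95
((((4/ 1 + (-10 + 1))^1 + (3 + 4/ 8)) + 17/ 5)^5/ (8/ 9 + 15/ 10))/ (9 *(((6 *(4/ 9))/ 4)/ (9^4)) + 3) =48737056617/ 14110450000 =3.45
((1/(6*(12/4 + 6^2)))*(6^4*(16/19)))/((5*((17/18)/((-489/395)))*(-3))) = 3379968/8293025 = 0.41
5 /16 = 0.31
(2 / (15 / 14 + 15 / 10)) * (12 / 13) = 28 / 39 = 0.72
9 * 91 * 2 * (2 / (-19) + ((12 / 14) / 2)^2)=17082 / 133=128.44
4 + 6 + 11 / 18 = 191 / 18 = 10.61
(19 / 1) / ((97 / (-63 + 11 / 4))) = -4579 / 388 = -11.80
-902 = -902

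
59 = 59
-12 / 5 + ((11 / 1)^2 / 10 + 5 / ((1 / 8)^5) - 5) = 1638447 / 10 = 163844.70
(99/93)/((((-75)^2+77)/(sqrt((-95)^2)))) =3135/176762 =0.02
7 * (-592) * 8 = -33152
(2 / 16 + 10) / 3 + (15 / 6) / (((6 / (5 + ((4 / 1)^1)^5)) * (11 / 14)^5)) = 1849084697 / 1288408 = 1435.17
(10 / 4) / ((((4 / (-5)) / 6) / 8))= -150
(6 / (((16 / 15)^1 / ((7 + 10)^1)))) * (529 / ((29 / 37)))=14973345 / 232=64540.28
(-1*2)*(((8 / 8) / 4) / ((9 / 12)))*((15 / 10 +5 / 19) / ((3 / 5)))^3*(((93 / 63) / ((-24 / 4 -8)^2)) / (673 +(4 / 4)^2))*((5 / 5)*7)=-1165456625 / 880730498592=-0.00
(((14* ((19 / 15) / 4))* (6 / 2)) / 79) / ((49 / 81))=1539 / 5530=0.28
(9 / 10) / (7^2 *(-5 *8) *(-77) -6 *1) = 9 / 1509140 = 0.00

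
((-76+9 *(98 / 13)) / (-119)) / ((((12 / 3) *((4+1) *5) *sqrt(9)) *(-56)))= -0.00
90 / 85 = 18 / 17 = 1.06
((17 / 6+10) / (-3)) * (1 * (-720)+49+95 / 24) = 2853.46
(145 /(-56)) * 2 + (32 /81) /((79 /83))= -853487 /179172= -4.76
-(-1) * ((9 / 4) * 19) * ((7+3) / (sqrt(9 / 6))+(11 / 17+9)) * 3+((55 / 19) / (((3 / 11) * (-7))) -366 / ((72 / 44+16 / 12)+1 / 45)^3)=855 * sqrt(6) / 2+26926328890627612 / 22033677708903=2269.21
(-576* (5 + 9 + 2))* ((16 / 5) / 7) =-147456 / 35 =-4213.03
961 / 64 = 15.02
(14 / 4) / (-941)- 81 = -152449 / 1882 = -81.00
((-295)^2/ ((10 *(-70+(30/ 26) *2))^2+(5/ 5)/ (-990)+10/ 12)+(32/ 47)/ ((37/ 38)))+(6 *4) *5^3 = 200041853671559773/ 66660860283092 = 3000.89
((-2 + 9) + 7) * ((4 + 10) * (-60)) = -11760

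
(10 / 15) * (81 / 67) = 54 / 67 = 0.81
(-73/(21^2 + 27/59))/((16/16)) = -0.17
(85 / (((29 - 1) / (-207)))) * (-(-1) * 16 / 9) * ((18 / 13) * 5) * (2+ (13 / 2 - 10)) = 1055700 / 91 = 11601.10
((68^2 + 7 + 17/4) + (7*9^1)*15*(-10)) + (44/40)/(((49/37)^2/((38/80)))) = -4623799779/960400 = -4814.45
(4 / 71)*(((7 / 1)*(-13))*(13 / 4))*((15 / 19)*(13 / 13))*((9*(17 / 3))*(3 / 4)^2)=-377.36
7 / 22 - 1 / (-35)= 267 / 770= 0.35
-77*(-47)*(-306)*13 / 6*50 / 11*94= -1025196900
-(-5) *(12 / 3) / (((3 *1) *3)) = 20 / 9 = 2.22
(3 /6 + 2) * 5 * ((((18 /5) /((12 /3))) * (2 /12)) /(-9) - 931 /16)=-69845 /96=-727.55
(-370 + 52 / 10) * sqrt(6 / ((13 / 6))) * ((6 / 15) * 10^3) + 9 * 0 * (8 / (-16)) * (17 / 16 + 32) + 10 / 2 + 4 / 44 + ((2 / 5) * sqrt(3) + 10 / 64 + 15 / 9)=-875520 * sqrt(13) / 13 + 2 * sqrt(3) / 5 + 7301 / 1056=-242817.95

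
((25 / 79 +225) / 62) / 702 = 4450 / 859599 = 0.01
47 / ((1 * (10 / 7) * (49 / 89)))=4183 / 70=59.76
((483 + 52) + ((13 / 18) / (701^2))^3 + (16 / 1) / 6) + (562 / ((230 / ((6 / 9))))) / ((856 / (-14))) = 4578242928408148236668717321 / 8515442900079631361354760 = 537.64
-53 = -53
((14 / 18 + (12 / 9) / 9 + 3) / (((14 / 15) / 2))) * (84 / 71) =2120 / 213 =9.95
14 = 14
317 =317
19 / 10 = 1.90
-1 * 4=-4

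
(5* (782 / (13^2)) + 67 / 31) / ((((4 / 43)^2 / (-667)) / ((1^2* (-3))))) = 490352087517 / 83824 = 5849781.54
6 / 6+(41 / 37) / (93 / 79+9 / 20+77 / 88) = 422119 / 292559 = 1.44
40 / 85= 8 / 17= 0.47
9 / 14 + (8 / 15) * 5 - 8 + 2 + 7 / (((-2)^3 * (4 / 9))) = -3131 / 672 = -4.66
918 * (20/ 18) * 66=67320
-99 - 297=-396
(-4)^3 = -64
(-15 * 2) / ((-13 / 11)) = 330 / 13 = 25.38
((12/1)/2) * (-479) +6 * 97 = -2292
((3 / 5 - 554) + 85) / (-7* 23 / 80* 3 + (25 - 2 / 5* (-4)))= -37472 / 1645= -22.78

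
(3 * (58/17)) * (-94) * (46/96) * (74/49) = -1159913/1666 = -696.23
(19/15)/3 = 0.42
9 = 9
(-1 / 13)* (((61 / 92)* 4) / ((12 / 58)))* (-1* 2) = 1769 / 897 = 1.97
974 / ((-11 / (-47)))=45778 / 11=4161.64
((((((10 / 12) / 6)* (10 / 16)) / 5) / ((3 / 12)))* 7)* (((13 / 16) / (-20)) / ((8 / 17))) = -1547 / 36864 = -0.04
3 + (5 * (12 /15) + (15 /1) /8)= 71 /8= 8.88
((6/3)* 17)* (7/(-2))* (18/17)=-126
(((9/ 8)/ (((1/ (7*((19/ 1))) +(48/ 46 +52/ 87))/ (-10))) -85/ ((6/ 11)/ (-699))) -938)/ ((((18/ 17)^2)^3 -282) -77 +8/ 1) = -1524846923203888127/ 4936649353326180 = -308.88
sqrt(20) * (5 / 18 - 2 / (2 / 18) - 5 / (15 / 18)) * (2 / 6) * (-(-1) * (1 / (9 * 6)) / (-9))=0.07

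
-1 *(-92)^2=-8464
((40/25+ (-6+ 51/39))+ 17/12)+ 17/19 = -0.78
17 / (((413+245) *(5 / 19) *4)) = 0.02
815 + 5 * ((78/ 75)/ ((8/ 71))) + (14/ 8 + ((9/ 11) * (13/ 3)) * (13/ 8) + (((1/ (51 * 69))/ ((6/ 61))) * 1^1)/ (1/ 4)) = 4035055207/ 4645080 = 868.67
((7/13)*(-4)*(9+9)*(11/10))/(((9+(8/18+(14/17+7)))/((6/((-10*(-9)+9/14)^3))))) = -14367584/722095713495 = -0.00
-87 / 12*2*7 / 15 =-203 / 30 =-6.77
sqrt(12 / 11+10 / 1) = sqrt(1342) / 11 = 3.33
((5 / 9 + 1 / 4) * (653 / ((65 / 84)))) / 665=18937 / 18525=1.02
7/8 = 0.88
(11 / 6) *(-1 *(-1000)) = 5500 / 3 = 1833.33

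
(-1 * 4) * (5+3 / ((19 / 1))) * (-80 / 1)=31360 / 19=1650.53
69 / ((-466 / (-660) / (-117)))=-2664090 / 233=-11433.86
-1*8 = -8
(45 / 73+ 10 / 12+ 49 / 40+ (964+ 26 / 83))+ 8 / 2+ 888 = 1351633013 / 727080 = 1858.99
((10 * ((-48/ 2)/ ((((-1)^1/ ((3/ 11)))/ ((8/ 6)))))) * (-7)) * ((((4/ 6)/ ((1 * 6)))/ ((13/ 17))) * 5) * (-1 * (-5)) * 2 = -1904000/ 429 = -4438.23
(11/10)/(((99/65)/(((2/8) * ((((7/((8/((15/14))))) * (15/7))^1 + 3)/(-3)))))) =-2431/8064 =-0.30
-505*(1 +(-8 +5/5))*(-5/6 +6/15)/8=-164.12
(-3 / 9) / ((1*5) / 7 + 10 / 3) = -7 / 85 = -0.08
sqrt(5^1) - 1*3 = -3 + sqrt(5) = -0.76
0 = 0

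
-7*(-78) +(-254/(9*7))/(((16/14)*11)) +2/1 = 216881/396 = 547.68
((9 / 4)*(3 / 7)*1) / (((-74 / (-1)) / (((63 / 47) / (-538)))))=-243 / 7484656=-0.00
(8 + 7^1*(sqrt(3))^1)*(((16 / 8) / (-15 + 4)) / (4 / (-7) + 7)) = -98*sqrt(3) / 495 - 112 / 495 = -0.57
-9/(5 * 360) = -1/200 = -0.00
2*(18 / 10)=18 / 5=3.60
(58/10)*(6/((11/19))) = 3306/55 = 60.11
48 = 48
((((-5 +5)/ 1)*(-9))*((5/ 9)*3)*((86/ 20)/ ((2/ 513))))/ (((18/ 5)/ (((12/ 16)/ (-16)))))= 0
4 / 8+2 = 5 / 2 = 2.50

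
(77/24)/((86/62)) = 2387/1032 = 2.31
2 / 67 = 0.03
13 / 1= 13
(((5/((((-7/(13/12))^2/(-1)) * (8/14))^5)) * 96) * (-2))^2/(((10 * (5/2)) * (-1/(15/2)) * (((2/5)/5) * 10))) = -475124094372019985970025/82143179546384206093878690840576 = -0.00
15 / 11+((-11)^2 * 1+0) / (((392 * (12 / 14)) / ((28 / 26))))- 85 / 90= 8309 / 10296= 0.81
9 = 9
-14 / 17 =-0.82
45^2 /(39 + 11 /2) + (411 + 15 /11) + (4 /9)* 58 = 4261414 /8811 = 483.65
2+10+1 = 13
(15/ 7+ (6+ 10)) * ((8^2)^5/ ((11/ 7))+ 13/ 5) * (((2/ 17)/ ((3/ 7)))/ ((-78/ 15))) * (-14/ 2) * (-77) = -233866338866209/ 663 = -352739575967.13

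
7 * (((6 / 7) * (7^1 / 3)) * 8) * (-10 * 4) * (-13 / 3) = 58240 / 3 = 19413.33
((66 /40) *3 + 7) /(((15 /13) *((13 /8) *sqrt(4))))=3.19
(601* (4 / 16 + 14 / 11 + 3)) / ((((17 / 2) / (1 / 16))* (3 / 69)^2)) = 63267871 / 5984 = 10572.84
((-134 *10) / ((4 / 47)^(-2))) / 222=-10720 / 245199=-0.04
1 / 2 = 0.50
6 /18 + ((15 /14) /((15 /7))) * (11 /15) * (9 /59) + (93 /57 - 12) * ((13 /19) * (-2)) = 14.58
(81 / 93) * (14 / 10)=1.22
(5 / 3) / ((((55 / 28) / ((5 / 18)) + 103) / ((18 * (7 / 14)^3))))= 105 / 3082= 0.03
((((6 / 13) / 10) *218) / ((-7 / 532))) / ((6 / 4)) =-509.78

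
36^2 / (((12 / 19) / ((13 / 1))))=26676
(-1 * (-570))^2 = 324900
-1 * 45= -45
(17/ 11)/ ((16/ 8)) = 17/ 22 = 0.77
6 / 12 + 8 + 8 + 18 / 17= 597 / 34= 17.56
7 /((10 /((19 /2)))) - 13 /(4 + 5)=937 /180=5.21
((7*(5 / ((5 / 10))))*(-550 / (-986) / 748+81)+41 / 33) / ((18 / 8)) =6274107874 / 2489157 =2520.58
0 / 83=0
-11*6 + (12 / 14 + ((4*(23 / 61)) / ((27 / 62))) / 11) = -8221424 / 126819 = -64.83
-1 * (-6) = 6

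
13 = 13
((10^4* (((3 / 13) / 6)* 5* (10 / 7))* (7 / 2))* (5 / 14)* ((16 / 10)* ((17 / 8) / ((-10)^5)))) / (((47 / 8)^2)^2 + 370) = -43520 / 581963291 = -0.00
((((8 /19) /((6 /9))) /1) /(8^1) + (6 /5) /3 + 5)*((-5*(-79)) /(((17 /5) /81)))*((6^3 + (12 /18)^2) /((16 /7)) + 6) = 13415236875 /2584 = 5191655.14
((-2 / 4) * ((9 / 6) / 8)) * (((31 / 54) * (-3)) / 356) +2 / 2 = 68383 / 68352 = 1.00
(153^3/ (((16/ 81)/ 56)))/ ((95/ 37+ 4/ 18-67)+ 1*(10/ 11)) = -7438652484417/ 463744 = -16040428.52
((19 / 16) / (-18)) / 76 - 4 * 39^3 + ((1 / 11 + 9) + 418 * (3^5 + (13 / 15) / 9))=-25784857253 / 190080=-135652.66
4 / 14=2 / 7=0.29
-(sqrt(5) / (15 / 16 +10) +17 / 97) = -16 *sqrt(5) / 175 - 17 / 97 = -0.38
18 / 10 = 9 / 5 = 1.80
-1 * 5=-5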